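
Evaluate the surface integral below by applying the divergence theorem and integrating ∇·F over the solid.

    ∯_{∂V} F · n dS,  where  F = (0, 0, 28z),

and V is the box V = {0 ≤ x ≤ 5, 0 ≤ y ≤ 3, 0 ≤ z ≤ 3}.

By the divergence theorem,

    ∯_{∂V} F · n dS = ∭_V (∇ · F) dV.

Compute the divergence:
    ∇ · F = ∂F_x/∂x + ∂F_y/∂y + ∂F_z/∂z = 0 + 0 + 28 = 28.

V is a rectangular box, so dV = dx dy dz with 0 ≤ x ≤ 5, 0 ≤ y ≤ 3, 0 ≤ z ≤ 3.

Integrate (28) over V as an iterated integral:

    ∭_V (∇·F) dV = ∫_0^{5} ∫_0^{3} ∫_0^{3} (28) dz dy dx.

Inner (z from 0 to 3): 84.
Middle (y from 0 to 3): 252.
Outer (x from 0 to 5): 1260.

Therefore ∯_{∂V} F · n dS = 1260.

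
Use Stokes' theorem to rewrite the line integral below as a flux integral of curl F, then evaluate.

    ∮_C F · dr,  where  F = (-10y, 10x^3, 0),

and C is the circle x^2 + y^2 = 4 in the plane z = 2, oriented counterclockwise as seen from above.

Let S be the flat disk x^2 + y^2 ≤ 4 in the plane z = 2, with upward unit normal n̂ = ẑ. By Stokes' theorem,

    ∮_C F · dr = ∬_S (∇ × F) · n̂ dS = ∬_D (curl F)_z dA,

where D is the disk x^2 + y^2 ≤ 4.

Compute the curl of F = (-10y, 10x^3, 0):
    (∇ × F)_x = ∂F_z/∂y - ∂F_y/∂z = 0,
    (∇ × F)_y = ∂F_x/∂z - ∂F_z/∂x = 0,
    (∇ × F)_z = ∂F_y/∂x - ∂F_x/∂y = 30x^2 + 10.

On z = 2, (curl F)_z = 30x^2 + 10.

Convert to polar (x = r cos θ, y = r sin θ, dA = r dr dθ); the integrand becomes 30r^2cos(θ)^2 + 10, so

    ∬_D (curl F)_z dA = ∫_0^{2π} ∫_0^{2} (30r^2cos(θ)^2 + 10) · r dr dθ.

Inner (r from 0 to 2): 120cos(θ)^2 + 20.
Outer (θ from 0 to 2π): 160π.

Therefore ∮_C F · dr = 160π.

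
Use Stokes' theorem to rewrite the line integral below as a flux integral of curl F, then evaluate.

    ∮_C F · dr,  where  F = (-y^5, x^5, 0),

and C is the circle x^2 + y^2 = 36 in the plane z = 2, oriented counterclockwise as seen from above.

Let S be the flat disk x^2 + y^2 ≤ 36 in the plane z = 2, with upward unit normal n̂ = ẑ. By Stokes' theorem,

    ∮_C F · dr = ∬_S (∇ × F) · n̂ dS = ∬_D (curl F)_z dA,

where D is the disk x^2 + y^2 ≤ 36.

Compute the curl of F = (-y^5, x^5, 0):
    (∇ × F)_x = ∂F_z/∂y - ∂F_y/∂z = 0,
    (∇ × F)_y = ∂F_x/∂z - ∂F_z/∂x = 0,
    (∇ × F)_z = ∂F_y/∂x - ∂F_x/∂y = 5x^4 + 5y^4.

On z = 2, (curl F)_z = 5x^4 + 5y^4.

Convert to polar (x = r cos θ, y = r sin θ, dA = r dr dθ); the integrand becomes 5r^4(sin(θ)^4 + cos(θ)^4), so

    ∬_D (curl F)_z dA = ∫_0^{2π} ∫_0^{6} (5r^4(sin(θ)^4 + cos(θ)^4)) · r dr dθ.

Inner (r from 0 to 6): 38880sin(θ)^4 + 38880cos(θ)^4.
Outer (θ from 0 to 2π): 58320π.

Therefore ∮_C F · dr = 58320π.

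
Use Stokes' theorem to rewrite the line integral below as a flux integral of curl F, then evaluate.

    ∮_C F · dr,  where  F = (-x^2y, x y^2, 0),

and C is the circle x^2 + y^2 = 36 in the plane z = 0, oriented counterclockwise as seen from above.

Let S be the flat disk x^2 + y^2 ≤ 36 in the plane z = 0, with upward unit normal n̂ = ẑ. By Stokes' theorem,

    ∮_C F · dr = ∬_S (∇ × F) · n̂ dS = ∬_D (curl F)_z dA,

where D is the disk x^2 + y^2 ≤ 36.

Compute the curl of F = (-x^2y, x y^2, 0):
    (∇ × F)_x = ∂F_z/∂y - ∂F_y/∂z = 0,
    (∇ × F)_y = ∂F_x/∂z - ∂F_z/∂x = 0,
    (∇ × F)_z = ∂F_y/∂x - ∂F_x/∂y = x^2 + y^2.

On z = 0, (curl F)_z = x^2 + y^2.

Convert to polar (x = r cos θ, y = r sin θ, dA = r dr dθ); the integrand becomes r^2, so

    ∬_D (curl F)_z dA = ∫_0^{2π} ∫_0^{6} (r^2) · r dr dθ.

Inner (r from 0 to 6): 324.
Outer (θ from 0 to 2π): 648π.

Therefore ∮_C F · dr = 648π.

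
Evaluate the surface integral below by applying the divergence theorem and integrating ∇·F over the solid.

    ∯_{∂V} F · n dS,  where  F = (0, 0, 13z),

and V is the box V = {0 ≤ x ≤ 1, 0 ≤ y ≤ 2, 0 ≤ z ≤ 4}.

By the divergence theorem,

    ∯_{∂V} F · n dS = ∭_V (∇ · F) dV.

Compute the divergence:
    ∇ · F = ∂F_x/∂x + ∂F_y/∂y + ∂F_z/∂z = 0 + 0 + 13 = 13.

V is a rectangular box, so dV = dx dy dz with 0 ≤ x ≤ 1, 0 ≤ y ≤ 2, 0 ≤ z ≤ 4.

Integrate (13) over V as an iterated integral:

    ∭_V (∇·F) dV = ∫_0^{1} ∫_0^{2} ∫_0^{4} (13) dz dy dx.

Inner (z from 0 to 4): 52.
Middle (y from 0 to 2): 104.
Outer (x from 0 to 1): 104.

Therefore ∯_{∂V} F · n dS = 104.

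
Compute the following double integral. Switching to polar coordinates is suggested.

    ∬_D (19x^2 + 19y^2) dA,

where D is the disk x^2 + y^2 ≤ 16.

The region D is 0 ≤ r ≤ 4, 0 ≤ θ ≤ 2π in polar coordinates, where x = r cos(θ), y = r sin(θ), and dA = r dr dθ.

Under the substitution, the integrand becomes 19r^2, so

    ∬_D (19x^2 + 19y^2) dA = ∫_{0}^{2π} ∫_{0}^{4} (19r^2) · r dr dθ.

Inner integral (in r): ∫_{0}^{4} (19r^2) · r dr = 1216.

Outer integral (in θ): ∫_{0}^{2π} (1216) dθ = 2432π.

Therefore ∬_D (19x^2 + 19y^2) dA = 2432π.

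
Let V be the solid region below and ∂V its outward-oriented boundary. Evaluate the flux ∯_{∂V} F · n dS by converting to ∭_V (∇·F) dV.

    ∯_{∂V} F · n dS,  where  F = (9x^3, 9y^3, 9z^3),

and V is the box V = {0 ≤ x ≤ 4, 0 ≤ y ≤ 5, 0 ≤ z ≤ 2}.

By the divergence theorem,

    ∯_{∂V} F · n dS = ∭_V (∇ · F) dV.

Compute the divergence:
    ∇ · F = ∂F_x/∂x + ∂F_y/∂y + ∂F_z/∂z = 27x^2 + 27y^2 + 27z^2.

V is a rectangular box, so dV = dx dy dz with 0 ≤ x ≤ 4, 0 ≤ y ≤ 5, 0 ≤ z ≤ 2.

Integrate (27x^2 + 27y^2 + 27z^2) over V as an iterated integral:

    ∭_V (∇·F) dV = ∫_0^{4} ∫_0^{5} ∫_0^{2} (27x^2 + 27y^2 + 27z^2) dz dy dx.

Inner (z from 0 to 2): 54x^2 + 54y^2 + 72.
Middle (y from 0 to 5): 270x^2 + 2610.
Outer (x from 0 to 4): 16200.

Therefore ∯_{∂V} F · n dS = 16200.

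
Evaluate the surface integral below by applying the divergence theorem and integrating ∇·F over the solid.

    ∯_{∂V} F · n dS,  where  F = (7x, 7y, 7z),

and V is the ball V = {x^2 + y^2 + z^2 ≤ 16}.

By the divergence theorem,

    ∯_{∂V} F · n dS = ∭_V (∇ · F) dV.

Compute the divergence:
    ∇ · F = ∂F_x/∂x + ∂F_y/∂y + ∂F_z/∂z = 7 + 7 + 7 = 21.

In spherical coordinates, x = ρ sin(φ) cos(θ), y = ρ sin(φ) sin(θ), z = ρ cos(φ), dV = ρ^2 sin(φ) dρ dφ dθ, with 0 ≤ ρ ≤ 4, 0 ≤ φ ≤ π, 0 ≤ θ ≤ 2π.

The integrand, after substitution and multiplying by the volume element, becomes (21) · ρ^2 sin(φ), so

    ∭_V (∇·F) dV = ∫_0^{2π} ∫_0^{π} ∫_0^{4} (21) · ρ^2 sin(φ) dρ dφ dθ.

Inner (ρ from 0 to 4): 448sin(φ).
Middle (φ from 0 to π): 896.
Outer (θ from 0 to 2π): 1792π.

Therefore ∯_{∂V} F · n dS = 1792π.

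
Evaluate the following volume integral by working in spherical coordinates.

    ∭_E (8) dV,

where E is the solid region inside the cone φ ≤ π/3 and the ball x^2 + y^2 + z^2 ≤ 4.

In spherical coordinates, x = ρ sin(φ) cos(θ), y = ρ sin(φ) sin(θ), z = ρ cos(φ), and dV = ρ^2 sin(φ) dρ dφ dθ.

The integrand becomes 8, so

    ∭_E (8) dV = ∫_{0}^{2π} ∫_{0}^{π/3} ∫_{0}^{2} (8) · ρ^2 sin(φ) dρ dφ dθ.

Inner (ρ): 64sin(φ)/3.
Middle (φ): 32/3.
Outer (θ): 64π/3.

Therefore the triple integral equals 64π/3.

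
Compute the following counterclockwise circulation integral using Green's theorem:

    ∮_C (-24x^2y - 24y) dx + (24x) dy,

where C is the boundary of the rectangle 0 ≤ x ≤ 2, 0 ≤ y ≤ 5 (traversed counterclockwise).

Green's theorem converts the closed line integral into a double integral over the enclosed region D:

    ∮_C P dx + Q dy = ∬_D (∂Q/∂x - ∂P/∂y) dA.

Here P = -24x^2y - 24y, Q = 24x, so

    ∂Q/∂x = 24,    ∂P/∂y = -24x^2 - 24,
    ∂Q/∂x - ∂P/∂y = 24x^2 + 48.

D is the region 0 ≤ x ≤ 2, 0 ≤ y ≤ 5. Evaluating the double integral:

    ∬_D (24x^2 + 48) dA = ∫_0^{2} ∫_0^{5} (24x^2 + 48) dy dx.

Inner (y from 0 to 5): 120x^2 + 240.
Outer (x from 0 to 2): 800.

Therefore ∮_C P dx + Q dy = 800.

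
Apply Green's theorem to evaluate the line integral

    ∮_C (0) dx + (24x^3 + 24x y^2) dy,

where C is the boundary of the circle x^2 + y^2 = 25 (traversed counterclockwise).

Green's theorem converts the closed line integral into a double integral over the enclosed region D:

    ∮_C P dx + Q dy = ∬_D (∂Q/∂x - ∂P/∂y) dA.

Here P = 0, Q = 24x^3 + 24x y^2, so

    ∂Q/∂x = 72x^2 + 24y^2,    ∂P/∂y = 0,
    ∂Q/∂x - ∂P/∂y = 72x^2 + 24y^2.

D is the region x^2 + y^2 ≤ 25. Evaluating the double integral:

In polar coordinates (x = r cos θ, y = r sin θ, dA = r dr dθ) the integrand becomes 24r^2(cos(2θ) + 2), so

    ∬_D (72x^2 + 24y^2) dA = ∫_0^{2π} ∫_0^{5} (24r^2(cos(2θ) + 2)) · r dr dθ.

Inner (r from 0 to 5): 3750cos(2θ) + 7500.
Outer (θ from 0 to 2π): 15000π.

Therefore ∮_C P dx + Q dy = 15000π.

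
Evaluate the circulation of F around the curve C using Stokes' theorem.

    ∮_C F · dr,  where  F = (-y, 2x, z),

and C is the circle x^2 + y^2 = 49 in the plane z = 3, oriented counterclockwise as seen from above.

Let S be the flat disk x^2 + y^2 ≤ 49 in the plane z = 3, with upward unit normal n̂ = ẑ. By Stokes' theorem,

    ∮_C F · dr = ∬_S (∇ × F) · n̂ dS = ∬_D (curl F)_z dA,

where D is the disk x^2 + y^2 ≤ 49.

Compute the curl of F = (-y, 2x, z):
    (∇ × F)_x = ∂F_z/∂y - ∂F_y/∂z = 0,
    (∇ × F)_y = ∂F_x/∂z - ∂F_z/∂x = 0,
    (∇ × F)_z = ∂F_y/∂x - ∂F_x/∂y = 3.

On z = 3, (curl F)_z = 3.

Convert to polar (x = r cos θ, y = r sin θ, dA = r dr dθ); the integrand becomes 3, so

    ∬_D (curl F)_z dA = ∫_0^{2π} ∫_0^{7} (3) · r dr dθ.

Inner (r from 0 to 7): 147/2.
Outer (θ from 0 to 2π): 147π.

Therefore ∮_C F · dr = 147π.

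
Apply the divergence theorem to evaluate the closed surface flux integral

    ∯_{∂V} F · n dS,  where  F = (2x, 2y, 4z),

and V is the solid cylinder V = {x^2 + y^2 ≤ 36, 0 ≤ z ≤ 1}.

By the divergence theorem,

    ∯_{∂V} F · n dS = ∭_V (∇ · F) dV.

Compute the divergence:
    ∇ · F = ∂F_x/∂x + ∂F_y/∂y + ∂F_z/∂z = 2 + 2 + 4 = 8.

In cylindrical coordinates, x = r cos(θ), y = r sin(θ), z = z, dV = r dr dθ dz, with 0 ≤ r ≤ 6, 0 ≤ θ ≤ 2π, 0 ≤ z ≤ 1.

The integrand, after substitution and multiplying by the volume element, becomes (8) · r, so

    ∭_V (∇·F) dV = ∫_0^{2π} ∫_0^{6} ∫_0^{1} (8) · r dz dr dθ.

Inner (z from 0 to 1): 8r.
Middle (r from 0 to 6): 144.
Outer (θ from 0 to 2π): 288π.

Therefore ∯_{∂V} F · n dS = 288π.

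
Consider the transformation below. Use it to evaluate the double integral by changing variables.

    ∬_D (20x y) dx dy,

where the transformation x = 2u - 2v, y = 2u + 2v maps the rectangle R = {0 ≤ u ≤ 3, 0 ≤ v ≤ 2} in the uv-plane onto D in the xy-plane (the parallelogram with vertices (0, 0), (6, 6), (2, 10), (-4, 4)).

Compute the Jacobian determinant of (x, y) with respect to (u, v):

    ∂(x,y)/∂(u,v) = | 2  -2 | = (2)(2) - (-2)(2) = 8.
                   | 2  2 |

Its absolute value is |J| = 8 (the area scaling factor).

Substituting x = 2u - 2v, y = 2u + 2v into the integrand,

    20x y → 80u^2 - 80v^2,

so the integral becomes

    ∬_R (80u^2 - 80v^2) · |J| du dv = ∫_0^3 ∫_0^2 (640u^2 - 640v^2) dv du.

Inner (v): 1280u^2 - 5120/3.
Outer (u): 6400.

Therefore ∬_D (20x y) dx dy = 6400.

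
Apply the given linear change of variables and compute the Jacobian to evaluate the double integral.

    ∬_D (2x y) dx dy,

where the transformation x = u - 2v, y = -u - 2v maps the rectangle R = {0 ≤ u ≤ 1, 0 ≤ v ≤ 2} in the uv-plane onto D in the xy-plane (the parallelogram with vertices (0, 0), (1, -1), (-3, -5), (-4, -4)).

Compute the Jacobian determinant of (x, y) with respect to (u, v):

    ∂(x,y)/∂(u,v) = | 1  -2 | = (1)(-2) - (-2)(-1) = -4.
                   | -1  -2 |

Its absolute value is |J| = 4 (the area scaling factor).

Substituting x = u - 2v, y = -u - 2v into the integrand,

    2x y → -2u^2 + 8v^2,

so the integral becomes

    ∬_R (-2u^2 + 8v^2) · |J| du dv = ∫_0^1 ∫_0^2 (-8u^2 + 32v^2) dv du.

Inner (v): 256/3 - 16u^2.
Outer (u): 80.

Therefore ∬_D (2x y) dx dy = 80.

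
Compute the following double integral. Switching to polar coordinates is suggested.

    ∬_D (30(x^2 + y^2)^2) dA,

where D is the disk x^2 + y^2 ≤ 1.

The region D is 0 ≤ r ≤ 1, 0 ≤ θ ≤ 2π in polar coordinates, where x = r cos(θ), y = r sin(θ), and dA = r dr dθ.

Under the substitution, the integrand becomes 30r^4, so

    ∬_D (30(x^2 + y^2)^2) dA = ∫_{0}^{2π} ∫_{0}^{1} (30r^4) · r dr dθ.

Inner integral (in r): ∫_{0}^{1} (30r^4) · r dr = 5.

Outer integral (in θ): ∫_{0}^{2π} (5) dθ = 10π.

Therefore ∬_D (30(x^2 + y^2)^2) dA = 10π.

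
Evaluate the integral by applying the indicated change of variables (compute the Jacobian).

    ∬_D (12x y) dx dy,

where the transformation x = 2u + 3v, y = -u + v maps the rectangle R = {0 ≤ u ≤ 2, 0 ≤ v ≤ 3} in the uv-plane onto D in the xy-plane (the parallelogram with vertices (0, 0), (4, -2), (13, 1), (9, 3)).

Compute the Jacobian determinant of (x, y) with respect to (u, v):

    ∂(x,y)/∂(u,v) = | 2  3 | = (2)(1) - (3)(-1) = 5.
                   | -1  1 |

Its absolute value is |J| = 5 (the area scaling factor).

Substituting x = 2u + 3v, y = -u + v into the integrand,

    12x y → -24u^2 - 12u v + 36v^2,

so the integral becomes

    ∬_R (-24u^2 - 12u v + 36v^2) · |J| du dv = ∫_0^2 ∫_0^3 (-120u^2 - 60u v + 180v^2) dv du.

Inner (v): -360u^2 - 270u + 1620.
Outer (u): 1740.

Therefore ∬_D (12x y) dx dy = 1740.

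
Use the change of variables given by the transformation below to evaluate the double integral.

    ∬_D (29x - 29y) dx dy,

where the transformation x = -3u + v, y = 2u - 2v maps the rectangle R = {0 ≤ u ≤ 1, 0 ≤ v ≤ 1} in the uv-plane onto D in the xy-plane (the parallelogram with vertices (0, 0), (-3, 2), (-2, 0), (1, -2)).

Compute the Jacobian determinant of (x, y) with respect to (u, v):

    ∂(x,y)/∂(u,v) = | -3  1 | = (-3)(-2) - (1)(2) = 4.
                   | 2  -2 |

Its absolute value is |J| = 4 (the area scaling factor).

Substituting x = -3u + v, y = 2u - 2v into the integrand,

    29x - 29y → -145u + 87v,

so the integral becomes

    ∬_R (-145u + 87v) · |J| du dv = ∫_0^1 ∫_0^1 (-580u + 348v) dv du.

Inner (v): 174 - 580u.
Outer (u): -116.

Therefore ∬_D (29x - 29y) dx dy = -116.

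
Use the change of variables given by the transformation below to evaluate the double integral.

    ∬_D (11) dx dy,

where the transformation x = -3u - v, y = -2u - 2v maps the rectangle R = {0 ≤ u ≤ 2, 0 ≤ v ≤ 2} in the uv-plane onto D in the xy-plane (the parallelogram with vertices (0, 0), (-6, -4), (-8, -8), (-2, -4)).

Compute the Jacobian determinant of (x, y) with respect to (u, v):

    ∂(x,y)/∂(u,v) = | -3  -1 | = (-3)(-2) - (-1)(-2) = 4.
                   | -2  -2 |

Its absolute value is |J| = 4 (the area scaling factor).

Substituting x = -3u - v, y = -2u - 2v into the integrand,

    11 → 11,

so the integral becomes

    ∬_R (11) · |J| du dv = ∫_0^2 ∫_0^2 (44) dv du.

Inner (v): 88.
Outer (u): 176.

Therefore ∬_D (11) dx dy = 176.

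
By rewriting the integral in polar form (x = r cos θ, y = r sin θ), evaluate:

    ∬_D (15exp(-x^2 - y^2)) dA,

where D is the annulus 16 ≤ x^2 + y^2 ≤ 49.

The region D is 4 ≤ r ≤ 7, 0 ≤ θ ≤ 2π in polar coordinates, where x = r cos(θ), y = r sin(θ), and dA = r dr dθ.

Under the substitution, the integrand becomes 15exp(-r^2), so

    ∬_D (15exp(-x^2 - y^2)) dA = ∫_{0}^{2π} ∫_{4}^{7} (15exp(-r^2)) · r dr dθ.

Inner integral (in r): ∫_{4}^{7} (15exp(-r^2)) · r dr = -(15 - 15exp(33))exp(-49)/2.

Outer integral (in θ): ∫_{0}^{2π} (-(15 - 15exp(33))exp(-49)/2) dθ = -15π (1 - exp(33))exp(-49).

Therefore ∬_D (15exp(-x^2 - y^2)) dA = -15π (1 - exp(33))exp(-49).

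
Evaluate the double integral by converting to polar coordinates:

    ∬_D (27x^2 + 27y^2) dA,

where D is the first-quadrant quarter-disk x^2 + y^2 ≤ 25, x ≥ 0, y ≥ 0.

The region D is 0 ≤ r ≤ 5, 0 ≤ θ ≤ π/2 in polar coordinates, where x = r cos(θ), y = r sin(θ), and dA = r dr dθ.

Under the substitution, the integrand becomes 27r^2, so

    ∬_D (27x^2 + 27y^2) dA = ∫_{0}^{π/2} ∫_{0}^{5} (27r^2) · r dr dθ.

Inner integral (in r): ∫_{0}^{5} (27r^2) · r dr = 16875/4.

Outer integral (in θ): ∫_{0}^{π/2} (16875/4) dθ = 16875π/8.

Therefore ∬_D (27x^2 + 27y^2) dA = 16875π/8.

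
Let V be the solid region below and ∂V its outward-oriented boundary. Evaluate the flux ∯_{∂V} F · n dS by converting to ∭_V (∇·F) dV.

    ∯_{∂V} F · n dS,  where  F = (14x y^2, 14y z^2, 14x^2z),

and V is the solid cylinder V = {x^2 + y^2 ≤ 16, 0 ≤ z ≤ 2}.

By the divergence theorem,

    ∯_{∂V} F · n dS = ∭_V (∇ · F) dV.

Compute the divergence:
    ∇ · F = ∂F_x/∂x + ∂F_y/∂y + ∂F_z/∂z = 14y^2 + 14z^2 + 14x^2 = 14x^2 + 14y^2 + 14z^2.

In cylindrical coordinates, x = r cos(θ), y = r sin(θ), z = z, dV = r dr dθ dz, with 0 ≤ r ≤ 4, 0 ≤ θ ≤ 2π, 0 ≤ z ≤ 2.

The integrand, after substitution and multiplying by the volume element, becomes (14r^2 + 14z^2) · r, so

    ∭_V (∇·F) dV = ∫_0^{2π} ∫_0^{4} ∫_0^{2} (14r^2 + 14z^2) · r dz dr dθ.

Inner (z from 0 to 2): 28r (r^2 + 4/3).
Middle (r from 0 to 4): 6272/3.
Outer (θ from 0 to 2π): 12544π/3.

Therefore ∯_{∂V} F · n dS = 12544π/3.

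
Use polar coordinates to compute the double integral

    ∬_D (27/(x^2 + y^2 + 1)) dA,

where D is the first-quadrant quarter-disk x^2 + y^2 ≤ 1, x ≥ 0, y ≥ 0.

The region D is 0 ≤ r ≤ 1, 0 ≤ θ ≤ π/2 in polar coordinates, where x = r cos(θ), y = r sin(θ), and dA = r dr dθ.

Under the substitution, the integrand becomes 27/(r^2 + 1), so

    ∬_D (27/(x^2 + y^2 + 1)) dA = ∫_{0}^{π/2} ∫_{0}^{1} (27/(r^2 + 1)) · r dr dθ.

Inner integral (in r): ∫_{0}^{1} (27/(r^2 + 1)) · r dr = 27log(2)/2.

Outer integral (in θ): ∫_{0}^{π/2} (27log(2)/2) dθ = 27π log(2)/4.

Therefore ∬_D (27/(x^2 + y^2 + 1)) dA = 27π log(2)/4.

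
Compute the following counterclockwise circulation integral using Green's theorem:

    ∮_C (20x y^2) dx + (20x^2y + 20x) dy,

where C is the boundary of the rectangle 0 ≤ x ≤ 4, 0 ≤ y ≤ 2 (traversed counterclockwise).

Green's theorem converts the closed line integral into a double integral over the enclosed region D:

    ∮_C P dx + Q dy = ∬_D (∂Q/∂x - ∂P/∂y) dA.

Here P = 20x y^2, Q = 20x^2y + 20x, so

    ∂Q/∂x = 40x y + 20,    ∂P/∂y = 40x y,
    ∂Q/∂x - ∂P/∂y = 20.

D is the region 0 ≤ x ≤ 4, 0 ≤ y ≤ 2. Evaluating the double integral:

    ∬_D (20) dA = ∫_0^{4} ∫_0^{2} (20) dy dx.

Inner (y from 0 to 2): 40.
Outer (x from 0 to 4): 160.

Therefore ∮_C P dx + Q dy = 160.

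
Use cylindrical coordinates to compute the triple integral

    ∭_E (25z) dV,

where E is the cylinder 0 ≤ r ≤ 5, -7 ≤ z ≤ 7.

In cylindrical coordinates, x = r cos(θ), y = r sin(θ), z = z, and dV = r dr dθ dz.

The integrand becomes 25z, so

    ∭_E (25z) dV = ∫_{0}^{2π} ∫_{0}^{5} ∫_{-7}^{7} (25z) · r dz dr dθ.

Inner (z): 0.
Middle (r from 0 to 5): 0.
Outer (θ): 0.

Therefore the triple integral equals 0.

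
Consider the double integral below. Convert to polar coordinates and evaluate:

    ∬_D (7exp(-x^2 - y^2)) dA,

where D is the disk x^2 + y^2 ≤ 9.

The region D is 0 ≤ r ≤ 3, 0 ≤ θ ≤ 2π in polar coordinates, where x = r cos(θ), y = r sin(θ), and dA = r dr dθ.

Under the substitution, the integrand becomes 7exp(-r^2), so

    ∬_D (7exp(-x^2 - y^2)) dA = ∫_{0}^{2π} ∫_{0}^{3} (7exp(-r^2)) · r dr dθ.

Inner integral (in r): ∫_{0}^{3} (7exp(-r^2)) · r dr = 7/2 - 7exp(-9)/2.

Outer integral (in θ): ∫_{0}^{2π} (7/2 - 7exp(-9)/2) dθ = -7π exp(-9) + 7π.

Therefore ∬_D (7exp(-x^2 - y^2)) dA = -7π exp(-9) + 7π.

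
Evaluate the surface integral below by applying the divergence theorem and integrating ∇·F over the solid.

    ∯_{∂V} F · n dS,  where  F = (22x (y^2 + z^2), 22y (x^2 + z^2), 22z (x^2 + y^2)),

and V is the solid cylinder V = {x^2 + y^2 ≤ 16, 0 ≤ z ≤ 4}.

By the divergence theorem,

    ∯_{∂V} F · n dS = ∭_V (∇ · F) dV.

Compute the divergence:
    ∇ · F = ∂F_x/∂x + ∂F_y/∂y + ∂F_z/∂z = 22y^2 + 22z^2 + 22x^2 + 22z^2 + 22x^2 + 22y^2 = 44x^2 + 44y^2 + 44z^2.

In cylindrical coordinates, x = r cos(θ), y = r sin(θ), z = z, dV = r dr dθ dz, with 0 ≤ r ≤ 4, 0 ≤ θ ≤ 2π, 0 ≤ z ≤ 4.

The integrand, after substitution and multiplying by the volume element, becomes (44r^2 + 44z^2) · r, so

    ∭_V (∇·F) dV = ∫_0^{2π} ∫_0^{4} ∫_0^{4} (44r^2 + 44z^2) · r dz dr dθ.

Inner (z from 0 to 4): 176r (r^2 + 16/3).
Middle (r from 0 to 4): 56320/3.
Outer (θ from 0 to 2π): 112640π/3.

Therefore ∯_{∂V} F · n dS = 112640π/3.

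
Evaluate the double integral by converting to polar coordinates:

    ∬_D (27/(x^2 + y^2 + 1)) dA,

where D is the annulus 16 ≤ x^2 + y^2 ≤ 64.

The region D is 4 ≤ r ≤ 8, 0 ≤ θ ≤ 2π in polar coordinates, where x = r cos(θ), y = r sin(θ), and dA = r dr dθ.

Under the substitution, the integrand becomes 27/(r^2 + 1), so

    ∬_D (27/(x^2 + y^2 + 1)) dA = ∫_{0}^{2π} ∫_{4}^{8} (27/(r^2 + 1)) · r dr dθ.

Inner integral (in r): ∫_{4}^{8} (27/(r^2 + 1)) · r dr = log(369720589101871337890625sqrt(1105)/168377826559400929).

Outer integral (in θ): ∫_{0}^{2π} (log(369720589101871337890625sqrt(1105)/168377826559400929)) dθ = log((369720589101871337890625sqrt(1105)/168377826559400929)^(2π)).

Therefore ∬_D (27/(x^2 + y^2 + 1)) dA = log((369720589101871337890625sqrt(1105)/168377826559400929)^(2π)).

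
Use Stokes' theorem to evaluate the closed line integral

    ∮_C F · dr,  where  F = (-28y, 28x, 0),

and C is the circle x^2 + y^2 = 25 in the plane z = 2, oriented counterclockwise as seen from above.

Let S be the flat disk x^2 + y^2 ≤ 25 in the plane z = 2, with upward unit normal n̂ = ẑ. By Stokes' theorem,

    ∮_C F · dr = ∬_S (∇ × F) · n̂ dS = ∬_D (curl F)_z dA,

where D is the disk x^2 + y^2 ≤ 25.

Compute the curl of F = (-28y, 28x, 0):
    (∇ × F)_x = ∂F_z/∂y - ∂F_y/∂z = 0,
    (∇ × F)_y = ∂F_x/∂z - ∂F_z/∂x = 0,
    (∇ × F)_z = ∂F_y/∂x - ∂F_x/∂y = 56.

On z = 2, (curl F)_z = 56.

Convert to polar (x = r cos θ, y = r sin θ, dA = r dr dθ); the integrand becomes 56, so

    ∬_D (curl F)_z dA = ∫_0^{2π} ∫_0^{5} (56) · r dr dθ.

Inner (r from 0 to 5): 700.
Outer (θ from 0 to 2π): 1400π.

Therefore ∮_C F · dr = 1400π.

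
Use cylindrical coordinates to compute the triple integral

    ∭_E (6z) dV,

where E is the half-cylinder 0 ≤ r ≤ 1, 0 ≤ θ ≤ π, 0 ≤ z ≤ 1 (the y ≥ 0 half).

In cylindrical coordinates, x = r cos(θ), y = r sin(θ), z = z, and dV = r dr dθ dz.

The integrand becomes 6z, so

    ∭_E (6z) dV = ∫_{0}^{π} ∫_{0}^{1} ∫_{0}^{1} (6z) · r dz dr dθ.

Inner (z): 3r.
Middle (r from 0 to 1): 3/2.
Outer (θ): 3π/2.

Therefore the triple integral equals 3π/2.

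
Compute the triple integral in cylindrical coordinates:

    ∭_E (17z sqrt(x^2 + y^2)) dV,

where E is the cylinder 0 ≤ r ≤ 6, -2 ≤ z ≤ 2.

In cylindrical coordinates, x = r cos(θ), y = r sin(θ), z = z, and dV = r dr dθ dz.

The integrand becomes 17r z, so

    ∭_E (17z sqrt(x^2 + y^2)) dV = ∫_{0}^{2π} ∫_{0}^{6} ∫_{-2}^{2} (17r z) · r dz dr dθ.

Inner (z): 0.
Middle (r from 0 to 6): 0.
Outer (θ): 0.

Therefore the triple integral equals 0.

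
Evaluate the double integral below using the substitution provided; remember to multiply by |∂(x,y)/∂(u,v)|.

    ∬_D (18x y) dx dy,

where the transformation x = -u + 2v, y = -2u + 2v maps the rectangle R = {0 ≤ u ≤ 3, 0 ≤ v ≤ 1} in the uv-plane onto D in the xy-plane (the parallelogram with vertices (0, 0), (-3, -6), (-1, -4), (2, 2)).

Compute the Jacobian determinant of (x, y) with respect to (u, v):

    ∂(x,y)/∂(u,v) = | -1  2 | = (-1)(2) - (2)(-2) = 2.
                   | -2  2 |

Its absolute value is |J| = 2 (the area scaling factor).

Substituting x = -u + 2v, y = -2u + 2v into the integrand,

    18x y → 36u^2 - 108u v + 72v^2,

so the integral becomes

    ∬_R (36u^2 - 108u v + 72v^2) · |J| du dv = ∫_0^3 ∫_0^1 (72u^2 - 216u v + 144v^2) dv du.

Inner (v): 72u^2 - 108u + 48.
Outer (u): 306.

Therefore ∬_D (18x y) dx dy = 306.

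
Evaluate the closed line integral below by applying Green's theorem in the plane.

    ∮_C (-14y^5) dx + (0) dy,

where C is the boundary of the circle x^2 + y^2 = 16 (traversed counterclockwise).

Green's theorem converts the closed line integral into a double integral over the enclosed region D:

    ∮_C P dx + Q dy = ∬_D (∂Q/∂x - ∂P/∂y) dA.

Here P = -14y^5, Q = 0, so

    ∂Q/∂x = 0,    ∂P/∂y = -70y^4,
    ∂Q/∂x - ∂P/∂y = 70y^4.

D is the region x^2 + y^2 ≤ 16. Evaluating the double integral:

In polar coordinates (x = r cos θ, y = r sin θ, dA = r dr dθ) the integrand becomes 70r^4sin(θ)^4, so

    ∬_D (70y^4) dA = ∫_0^{2π} ∫_0^{4} (70r^4sin(θ)^4) · r dr dθ.

Inner (r from 0 to 4): 143360sin(θ)^4/3.
Outer (θ from 0 to 2π): 35840π.

Therefore ∮_C P dx + Q dy = 35840π.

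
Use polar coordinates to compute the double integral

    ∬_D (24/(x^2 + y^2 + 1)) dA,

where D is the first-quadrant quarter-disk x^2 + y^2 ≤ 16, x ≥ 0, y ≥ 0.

The region D is 0 ≤ r ≤ 4, 0 ≤ θ ≤ π/2 in polar coordinates, where x = r cos(θ), y = r sin(θ), and dA = r dr dθ.

Under the substitution, the integrand becomes 24/(r^2 + 1), so

    ∬_D (24/(x^2 + y^2 + 1)) dA = ∫_{0}^{π/2} ∫_{0}^{4} (24/(r^2 + 1)) · r dr dθ.

Inner integral (in r): ∫_{0}^{4} (24/(r^2 + 1)) · r dr = log(582622237229761).

Outer integral (in θ): ∫_{0}^{π/2} (log(582622237229761)) dθ = 6π log(17).

Therefore ∬_D (24/(x^2 + y^2 + 1)) dA = 6π log(17).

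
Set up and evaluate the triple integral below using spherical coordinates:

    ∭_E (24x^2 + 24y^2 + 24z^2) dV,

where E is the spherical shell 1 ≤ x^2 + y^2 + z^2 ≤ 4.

In spherical coordinates, x = ρ sin(φ) cos(θ), y = ρ sin(φ) sin(θ), z = ρ cos(φ), and dV = ρ^2 sin(φ) dρ dφ dθ.

The integrand becomes 24ρ^2, so

    ∭_E (24x^2 + 24y^2 + 24z^2) dV = ∫_{0}^{2π} ∫_{0}^{π} ∫_{1}^{2} (24ρ^2) · ρ^2 sin(φ) dρ dφ dθ.

Inner (ρ): 744sin(φ)/5.
Middle (φ): 1488/5.
Outer (θ): 2976π/5.

Therefore the triple integral equals 2976π/5.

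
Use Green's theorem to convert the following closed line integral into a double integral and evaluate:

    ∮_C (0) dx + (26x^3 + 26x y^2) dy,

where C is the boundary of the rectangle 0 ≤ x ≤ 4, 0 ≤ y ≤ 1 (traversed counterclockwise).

Green's theorem converts the closed line integral into a double integral over the enclosed region D:

    ∮_C P dx + Q dy = ∬_D (∂Q/∂x - ∂P/∂y) dA.

Here P = 0, Q = 26x^3 + 26x y^2, so

    ∂Q/∂x = 78x^2 + 26y^2,    ∂P/∂y = 0,
    ∂Q/∂x - ∂P/∂y = 78x^2 + 26y^2.

D is the region 0 ≤ x ≤ 4, 0 ≤ y ≤ 1. Evaluating the double integral:

    ∬_D (78x^2 + 26y^2) dA = ∫_0^{4} ∫_0^{1} (78x^2 + 26y^2) dy dx.

Inner (y from 0 to 1): 78x^2 + 26/3.
Outer (x from 0 to 4): 5096/3.

Therefore ∮_C P dx + Q dy = 5096/3.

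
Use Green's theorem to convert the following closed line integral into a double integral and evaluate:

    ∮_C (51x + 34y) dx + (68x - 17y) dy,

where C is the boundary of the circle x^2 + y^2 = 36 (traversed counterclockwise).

Green's theorem converts the closed line integral into a double integral over the enclosed region D:

    ∮_C P dx + Q dy = ∬_D (∂Q/∂x - ∂P/∂y) dA.

Here P = 51x + 34y, Q = 68x - 17y, so

    ∂Q/∂x = 68,    ∂P/∂y = 34,
    ∂Q/∂x - ∂P/∂y = 34.

D is the region x^2 + y^2 ≤ 36. Evaluating the double integral:

In polar coordinates (x = r cos θ, y = r sin θ, dA = r dr dθ) the integrand becomes 34, so

    ∬_D (34) dA = ∫_0^{2π} ∫_0^{6} (34) · r dr dθ.

Inner (r from 0 to 6): 612.
Outer (θ from 0 to 2π): 1224π.

Therefore ∮_C P dx + Q dy = 1224π.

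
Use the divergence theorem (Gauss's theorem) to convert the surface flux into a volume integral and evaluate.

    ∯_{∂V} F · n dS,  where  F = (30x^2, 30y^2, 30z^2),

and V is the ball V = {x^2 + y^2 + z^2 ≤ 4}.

By the divergence theorem,

    ∯_{∂V} F · n dS = ∭_V (∇ · F) dV.

Compute the divergence:
    ∇ · F = ∂F_x/∂x + ∂F_y/∂y + ∂F_z/∂z = 60x + 60y + 60z.

In spherical coordinates, x = ρ sin(φ) cos(θ), y = ρ sin(φ) sin(θ), z = ρ cos(φ), dV = ρ^2 sin(φ) dρ dφ dθ, with 0 ≤ ρ ≤ 2, 0 ≤ φ ≤ π, 0 ≤ θ ≤ 2π.

The integrand, after substitution and multiplying by the volume element, becomes (60ρ (sqrt(2)sin(φ)sin(θ + π/4) + cos(φ))) · ρ^2 sin(φ), so

    ∭_V (∇·F) dV = ∫_0^{2π} ∫_0^{π} ∫_0^{2} (60ρ (sqrt(2)sin(φ)sin(θ + π/4) + cos(φ))) · ρ^2 sin(φ) dρ dφ dθ.

Inner (ρ from 0 to 2): 240(sqrt(2)sin(φ)sin(θ + π/4) + cos(φ))sin(φ).
Middle (φ from 0 to π): 120sqrt(2)π sin(θ + π/4).
Outer (θ from 0 to 2π): 0.

Therefore ∯_{∂V} F · n dS = 0.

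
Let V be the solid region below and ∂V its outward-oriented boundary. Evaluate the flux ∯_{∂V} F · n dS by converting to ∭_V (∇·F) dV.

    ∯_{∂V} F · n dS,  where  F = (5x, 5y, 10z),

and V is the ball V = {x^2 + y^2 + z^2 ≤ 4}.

By the divergence theorem,

    ∯_{∂V} F · n dS = ∭_V (∇ · F) dV.

Compute the divergence:
    ∇ · F = ∂F_x/∂x + ∂F_y/∂y + ∂F_z/∂z = 5 + 5 + 10 = 20.

In spherical coordinates, x = ρ sin(φ) cos(θ), y = ρ sin(φ) sin(θ), z = ρ cos(φ), dV = ρ^2 sin(φ) dρ dφ dθ, with 0 ≤ ρ ≤ 2, 0 ≤ φ ≤ π, 0 ≤ θ ≤ 2π.

The integrand, after substitution and multiplying by the volume element, becomes (20) · ρ^2 sin(φ), so

    ∭_V (∇·F) dV = ∫_0^{2π} ∫_0^{π} ∫_0^{2} (20) · ρ^2 sin(φ) dρ dφ dθ.

Inner (ρ from 0 to 2): 160sin(φ)/3.
Middle (φ from 0 to π): 320/3.
Outer (θ from 0 to 2π): 640π/3.

Therefore ∯_{∂V} F · n dS = 640π/3.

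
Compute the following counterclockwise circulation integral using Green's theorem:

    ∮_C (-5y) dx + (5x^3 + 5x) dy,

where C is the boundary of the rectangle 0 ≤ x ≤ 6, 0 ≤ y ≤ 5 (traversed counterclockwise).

Green's theorem converts the closed line integral into a double integral over the enclosed region D:

    ∮_C P dx + Q dy = ∬_D (∂Q/∂x - ∂P/∂y) dA.

Here P = -5y, Q = 5x^3 + 5x, so

    ∂Q/∂x = 15x^2 + 5,    ∂P/∂y = -5,
    ∂Q/∂x - ∂P/∂y = 15x^2 + 10.

D is the region 0 ≤ x ≤ 6, 0 ≤ y ≤ 5. Evaluating the double integral:

    ∬_D (15x^2 + 10) dA = ∫_0^{6} ∫_0^{5} (15x^2 + 10) dy dx.

Inner (y from 0 to 5): 75x^2 + 50.
Outer (x from 0 to 6): 5700.

Therefore ∮_C P dx + Q dy = 5700.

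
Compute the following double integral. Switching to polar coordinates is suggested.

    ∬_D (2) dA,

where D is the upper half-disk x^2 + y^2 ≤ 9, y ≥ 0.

The region D is 0 ≤ r ≤ 3, 0 ≤ θ ≤ π in polar coordinates, where x = r cos(θ), y = r sin(θ), and dA = r dr dθ.

Under the substitution, the integrand becomes 2, so

    ∬_D (2) dA = ∫_{0}^{π} ∫_{0}^{3} (2) · r dr dθ.

Inner integral (in r): ∫_{0}^{3} (2) · r dr = 9.

Outer integral (in θ): ∫_{0}^{π} (9) dθ = 9π.

Therefore ∬_D (2) dA = 9π.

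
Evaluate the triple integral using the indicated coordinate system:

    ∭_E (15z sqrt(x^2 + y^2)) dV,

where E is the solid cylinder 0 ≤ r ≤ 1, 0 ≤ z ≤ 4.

In cylindrical coordinates, x = r cos(θ), y = r sin(θ), z = z, and dV = r dr dθ dz.

The integrand becomes 15r z, so

    ∭_E (15z sqrt(x^2 + y^2)) dV = ∫_{0}^{2π} ∫_{0}^{1} ∫_{0}^{4} (15r z) · r dz dr dθ.

Inner (z): 120r^2.
Middle (r from 0 to 1): 40.
Outer (θ): 80π.

Therefore the triple integral equals 80π.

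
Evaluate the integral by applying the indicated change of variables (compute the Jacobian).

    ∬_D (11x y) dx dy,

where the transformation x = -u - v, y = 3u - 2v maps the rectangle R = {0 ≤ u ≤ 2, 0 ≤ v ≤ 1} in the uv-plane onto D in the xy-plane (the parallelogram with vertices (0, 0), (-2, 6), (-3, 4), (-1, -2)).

Compute the Jacobian determinant of (x, y) with respect to (u, v):

    ∂(x,y)/∂(u,v) = | -1  -1 | = (-1)(-2) - (-1)(3) = 5.
                   | 3  -2 |

Its absolute value is |J| = 5 (the area scaling factor).

Substituting x = -u - v, y = 3u - 2v into the integrand,

    11x y → -33u^2 - 11u v + 22v^2,

so the integral becomes

    ∬_R (-33u^2 - 11u v + 22v^2) · |J| du dv = ∫_0^2 ∫_0^1 (-165u^2 - 55u v + 110v^2) dv du.

Inner (v): -165u^2 - 55u/2 + 110/3.
Outer (u): -1265/3.

Therefore ∬_D (11x y) dx dy = -1265/3.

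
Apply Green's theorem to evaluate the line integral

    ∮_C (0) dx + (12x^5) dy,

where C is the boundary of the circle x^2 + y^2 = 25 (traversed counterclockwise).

Green's theorem converts the closed line integral into a double integral over the enclosed region D:

    ∮_C P dx + Q dy = ∬_D (∂Q/∂x - ∂P/∂y) dA.

Here P = 0, Q = 12x^5, so

    ∂Q/∂x = 60x^4,    ∂P/∂y = 0,
    ∂Q/∂x - ∂P/∂y = 60x^4.

D is the region x^2 + y^2 ≤ 25. Evaluating the double integral:

In polar coordinates (x = r cos θ, y = r sin θ, dA = r dr dθ) the integrand becomes 60r^4cos(θ)^4, so

    ∬_D (60x^4) dA = ∫_0^{2π} ∫_0^{5} (60r^4cos(θ)^4) · r dr dθ.

Inner (r from 0 to 5): 156250cos(θ)^4.
Outer (θ from 0 to 2π): 234375π/2.

Therefore ∮_C P dx + Q dy = 234375π/2.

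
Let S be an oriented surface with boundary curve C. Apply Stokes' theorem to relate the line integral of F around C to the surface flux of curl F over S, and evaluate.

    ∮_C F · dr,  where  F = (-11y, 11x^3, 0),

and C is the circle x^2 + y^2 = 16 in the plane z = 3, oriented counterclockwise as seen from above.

Let S be the flat disk x^2 + y^2 ≤ 16 in the plane z = 3, with upward unit normal n̂ = ẑ. By Stokes' theorem,

    ∮_C F · dr = ∬_S (∇ × F) · n̂ dS = ∬_D (curl F)_z dA,

where D is the disk x^2 + y^2 ≤ 16.

Compute the curl of F = (-11y, 11x^3, 0):
    (∇ × F)_x = ∂F_z/∂y - ∂F_y/∂z = 0,
    (∇ × F)_y = ∂F_x/∂z - ∂F_z/∂x = 0,
    (∇ × F)_z = ∂F_y/∂x - ∂F_x/∂y = 33x^2 + 11.

On z = 3, (curl F)_z = 33x^2 + 11.

Convert to polar (x = r cos θ, y = r sin θ, dA = r dr dθ); the integrand becomes 33r^2cos(θ)^2 + 11, so

    ∬_D (curl F)_z dA = ∫_0^{2π} ∫_0^{4} (33r^2cos(θ)^2 + 11) · r dr dθ.

Inner (r from 0 to 4): 2112cos(θ)^2 + 88.
Outer (θ from 0 to 2π): 2288π.

Therefore ∮_C F · dr = 2288π.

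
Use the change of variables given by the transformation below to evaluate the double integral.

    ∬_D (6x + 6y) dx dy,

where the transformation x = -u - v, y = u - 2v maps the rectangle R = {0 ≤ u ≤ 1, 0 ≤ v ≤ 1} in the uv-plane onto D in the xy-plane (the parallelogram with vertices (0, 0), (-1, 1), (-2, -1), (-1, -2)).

Compute the Jacobian determinant of (x, y) with respect to (u, v):

    ∂(x,y)/∂(u,v) = | -1  -1 | = (-1)(-2) - (-1)(1) = 3.
                   | 1  -2 |

Its absolute value is |J| = 3 (the area scaling factor).

Substituting x = -u - v, y = u - 2v into the integrand,

    6x + 6y → -18v,

so the integral becomes

    ∬_R (-18v) · |J| du dv = ∫_0^1 ∫_0^1 (-54v) dv du.

Inner (v): -27.
Outer (u): -27.

Therefore ∬_D (6x + 6y) dx dy = -27.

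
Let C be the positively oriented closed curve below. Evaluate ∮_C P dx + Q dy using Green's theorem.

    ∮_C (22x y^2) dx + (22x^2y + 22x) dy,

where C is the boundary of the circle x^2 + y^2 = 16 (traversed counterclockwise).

Green's theorem converts the closed line integral into a double integral over the enclosed region D:

    ∮_C P dx + Q dy = ∬_D (∂Q/∂x - ∂P/∂y) dA.

Here P = 22x y^2, Q = 22x^2y + 22x, so

    ∂Q/∂x = 44x y + 22,    ∂P/∂y = 44x y,
    ∂Q/∂x - ∂P/∂y = 22.

D is the region x^2 + y^2 ≤ 16. Evaluating the double integral:

In polar coordinates (x = r cos θ, y = r sin θ, dA = r dr dθ) the integrand becomes 22, so

    ∬_D (22) dA = ∫_0^{2π} ∫_0^{4} (22) · r dr dθ.

Inner (r from 0 to 4): 176.
Outer (θ from 0 to 2π): 352π.

Therefore ∮_C P dx + Q dy = 352π.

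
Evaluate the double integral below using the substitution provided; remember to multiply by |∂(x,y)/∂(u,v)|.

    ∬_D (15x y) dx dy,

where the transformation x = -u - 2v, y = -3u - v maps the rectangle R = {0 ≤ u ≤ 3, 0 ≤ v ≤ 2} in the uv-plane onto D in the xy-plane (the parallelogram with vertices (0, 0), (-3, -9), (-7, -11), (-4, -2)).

Compute the Jacobian determinant of (x, y) with respect to (u, v):

    ∂(x,y)/∂(u,v) = | -1  -2 | = (-1)(-1) - (-2)(-3) = -5.
                   | -3  -1 |

Its absolute value is |J| = 5 (the area scaling factor).

Substituting x = -u - 2v, y = -3u - v into the integrand,

    15x y → 45u^2 + 105u v + 30v^2,

so the integral becomes

    ∬_R (45u^2 + 105u v + 30v^2) · |J| du dv = ∫_0^3 ∫_0^2 (225u^2 + 525u v + 150v^2) dv du.

Inner (v): 450u^2 + 1050u + 400.
Outer (u): 9975.

Therefore ∬_D (15x y) dx dy = 9975.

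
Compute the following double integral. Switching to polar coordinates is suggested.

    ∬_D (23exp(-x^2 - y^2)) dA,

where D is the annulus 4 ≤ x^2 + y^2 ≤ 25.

The region D is 2 ≤ r ≤ 5, 0 ≤ θ ≤ 2π in polar coordinates, where x = r cos(θ), y = r sin(θ), and dA = r dr dθ.

Under the substitution, the integrand becomes 23exp(-r^2), so

    ∬_D (23exp(-x^2 - y^2)) dA = ∫_{0}^{2π} ∫_{2}^{5} (23exp(-r^2)) · r dr dθ.

Inner integral (in r): ∫_{2}^{5} (23exp(-r^2)) · r dr = -(23 - 23exp(21))exp(-25)/2.

Outer integral (in θ): ∫_{0}^{2π} (-(23 - 23exp(21))exp(-25)/2) dθ = -23π (1 - exp(21))exp(-25).

Therefore ∬_D (23exp(-x^2 - y^2)) dA = -23π (1 - exp(21))exp(-25).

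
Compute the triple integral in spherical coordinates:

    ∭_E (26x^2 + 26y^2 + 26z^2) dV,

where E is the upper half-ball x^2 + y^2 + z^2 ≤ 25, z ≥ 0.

In spherical coordinates, x = ρ sin(φ) cos(θ), y = ρ sin(φ) sin(θ), z = ρ cos(φ), and dV = ρ^2 sin(φ) dρ dφ dθ.

The integrand becomes 26ρ^2, so

    ∭_E (26x^2 + 26y^2 + 26z^2) dV = ∫_{0}^{2π} ∫_{0}^{π/2} ∫_{0}^{5} (26ρ^2) · ρ^2 sin(φ) dρ dφ dθ.

Inner (ρ): 16250sin(φ).
Middle (φ): 16250.
Outer (θ): 32500π.

Therefore the triple integral equals 32500π.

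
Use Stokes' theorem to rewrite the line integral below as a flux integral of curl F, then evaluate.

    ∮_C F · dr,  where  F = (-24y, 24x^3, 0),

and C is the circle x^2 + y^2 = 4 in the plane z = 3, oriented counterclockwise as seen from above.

Let S be the flat disk x^2 + y^2 ≤ 4 in the plane z = 3, with upward unit normal n̂ = ẑ. By Stokes' theorem,

    ∮_C F · dr = ∬_S (∇ × F) · n̂ dS = ∬_D (curl F)_z dA,

where D is the disk x^2 + y^2 ≤ 4.

Compute the curl of F = (-24y, 24x^3, 0):
    (∇ × F)_x = ∂F_z/∂y - ∂F_y/∂z = 0,
    (∇ × F)_y = ∂F_x/∂z - ∂F_z/∂x = 0,
    (∇ × F)_z = ∂F_y/∂x - ∂F_x/∂y = 72x^2 + 24.

On z = 3, (curl F)_z = 72x^2 + 24.

Convert to polar (x = r cos θ, y = r sin θ, dA = r dr dθ); the integrand becomes 72r^2cos(θ)^2 + 24, so

    ∬_D (curl F)_z dA = ∫_0^{2π} ∫_0^{2} (72r^2cos(θ)^2 + 24) · r dr dθ.

Inner (r from 0 to 2): 288cos(θ)^2 + 48.
Outer (θ from 0 to 2π): 384π.

Therefore ∮_C F · dr = 384π.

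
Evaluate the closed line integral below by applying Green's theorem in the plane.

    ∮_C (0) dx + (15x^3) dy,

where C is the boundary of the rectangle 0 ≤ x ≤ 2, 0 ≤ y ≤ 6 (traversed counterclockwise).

Green's theorem converts the closed line integral into a double integral over the enclosed region D:

    ∮_C P dx + Q dy = ∬_D (∂Q/∂x - ∂P/∂y) dA.

Here P = 0, Q = 15x^3, so

    ∂Q/∂x = 45x^2,    ∂P/∂y = 0,
    ∂Q/∂x - ∂P/∂y = 45x^2.

D is the region 0 ≤ x ≤ 2, 0 ≤ y ≤ 6. Evaluating the double integral:

    ∬_D (45x^2) dA = ∫_0^{2} ∫_0^{6} (45x^2) dy dx.

Inner (y from 0 to 6): 270x^2.
Outer (x from 0 to 2): 720.

Therefore ∮_C P dx + Q dy = 720.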